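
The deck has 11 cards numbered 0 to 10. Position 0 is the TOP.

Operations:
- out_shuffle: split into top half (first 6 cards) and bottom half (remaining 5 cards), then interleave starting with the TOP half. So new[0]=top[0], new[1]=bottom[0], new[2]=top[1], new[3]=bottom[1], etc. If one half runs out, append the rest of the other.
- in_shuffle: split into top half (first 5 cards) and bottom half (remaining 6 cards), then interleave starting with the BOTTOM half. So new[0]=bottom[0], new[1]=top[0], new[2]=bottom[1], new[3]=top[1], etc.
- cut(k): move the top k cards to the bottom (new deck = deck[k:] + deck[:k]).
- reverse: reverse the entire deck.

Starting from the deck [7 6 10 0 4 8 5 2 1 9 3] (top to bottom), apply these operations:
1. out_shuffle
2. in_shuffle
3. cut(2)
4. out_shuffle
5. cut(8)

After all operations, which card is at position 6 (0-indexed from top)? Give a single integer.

Answer: 10

Derivation:
After op 1 (out_shuffle): [7 5 6 2 10 1 0 9 4 3 8]
After op 2 (in_shuffle): [1 7 0 5 9 6 4 2 3 10 8]
After op 3 (cut(2)): [0 5 9 6 4 2 3 10 8 1 7]
After op 4 (out_shuffle): [0 3 5 10 9 8 6 1 4 7 2]
After op 5 (cut(8)): [4 7 2 0 3 5 10 9 8 6 1]
Position 6: card 10.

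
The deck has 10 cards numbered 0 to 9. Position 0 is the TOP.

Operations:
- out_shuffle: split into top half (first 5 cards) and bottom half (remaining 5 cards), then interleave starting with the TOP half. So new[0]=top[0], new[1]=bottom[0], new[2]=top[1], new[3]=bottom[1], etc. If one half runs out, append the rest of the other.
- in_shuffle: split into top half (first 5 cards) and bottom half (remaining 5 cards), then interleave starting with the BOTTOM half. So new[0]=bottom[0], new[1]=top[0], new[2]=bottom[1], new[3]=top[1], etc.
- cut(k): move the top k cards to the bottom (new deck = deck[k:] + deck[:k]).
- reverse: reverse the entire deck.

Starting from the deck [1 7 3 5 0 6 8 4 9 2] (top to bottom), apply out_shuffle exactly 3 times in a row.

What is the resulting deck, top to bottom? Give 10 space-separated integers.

After op 1 (out_shuffle): [1 6 7 8 3 4 5 9 0 2]
After op 2 (out_shuffle): [1 4 6 5 7 9 8 0 3 2]
After op 3 (out_shuffle): [1 9 4 8 6 0 5 3 7 2]

Answer: 1 9 4 8 6 0 5 3 7 2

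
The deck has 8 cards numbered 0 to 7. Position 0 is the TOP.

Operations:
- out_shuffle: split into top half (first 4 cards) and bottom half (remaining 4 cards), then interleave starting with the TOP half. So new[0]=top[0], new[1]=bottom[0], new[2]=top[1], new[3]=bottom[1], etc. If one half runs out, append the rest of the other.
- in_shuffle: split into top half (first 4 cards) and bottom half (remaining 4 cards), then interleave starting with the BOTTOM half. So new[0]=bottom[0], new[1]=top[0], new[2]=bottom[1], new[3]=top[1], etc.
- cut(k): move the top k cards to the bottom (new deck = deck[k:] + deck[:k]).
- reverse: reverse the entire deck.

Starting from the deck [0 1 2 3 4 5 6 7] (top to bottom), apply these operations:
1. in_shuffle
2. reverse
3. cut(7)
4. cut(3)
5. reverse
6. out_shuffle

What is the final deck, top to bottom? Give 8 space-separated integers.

Answer: 7 5 3 1 4 6 0 2

Derivation:
After op 1 (in_shuffle): [4 0 5 1 6 2 7 3]
After op 2 (reverse): [3 7 2 6 1 5 0 4]
After op 3 (cut(7)): [4 3 7 2 6 1 5 0]
After op 4 (cut(3)): [2 6 1 5 0 4 3 7]
After op 5 (reverse): [7 3 4 0 5 1 6 2]
After op 6 (out_shuffle): [7 5 3 1 4 6 0 2]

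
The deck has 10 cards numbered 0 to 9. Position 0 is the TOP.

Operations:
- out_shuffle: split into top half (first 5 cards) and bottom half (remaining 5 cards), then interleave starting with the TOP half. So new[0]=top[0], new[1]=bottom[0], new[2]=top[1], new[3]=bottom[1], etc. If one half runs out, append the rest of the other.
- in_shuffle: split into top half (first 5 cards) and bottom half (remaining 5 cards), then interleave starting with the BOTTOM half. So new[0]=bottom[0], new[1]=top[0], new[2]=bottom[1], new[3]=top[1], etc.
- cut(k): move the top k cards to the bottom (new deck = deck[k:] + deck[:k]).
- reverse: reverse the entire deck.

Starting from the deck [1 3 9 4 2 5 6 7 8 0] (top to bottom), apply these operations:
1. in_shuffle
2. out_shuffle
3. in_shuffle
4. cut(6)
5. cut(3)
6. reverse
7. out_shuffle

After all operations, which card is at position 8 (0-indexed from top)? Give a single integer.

Answer: 0

Derivation:
After op 1 (in_shuffle): [5 1 6 3 7 9 8 4 0 2]
After op 2 (out_shuffle): [5 9 1 8 6 4 3 0 7 2]
After op 3 (in_shuffle): [4 5 3 9 0 1 7 8 2 6]
After op 4 (cut(6)): [7 8 2 6 4 5 3 9 0 1]
After op 5 (cut(3)): [6 4 5 3 9 0 1 7 8 2]
After op 6 (reverse): [2 8 7 1 0 9 3 5 4 6]
After op 7 (out_shuffle): [2 9 8 3 7 5 1 4 0 6]
Position 8: card 0.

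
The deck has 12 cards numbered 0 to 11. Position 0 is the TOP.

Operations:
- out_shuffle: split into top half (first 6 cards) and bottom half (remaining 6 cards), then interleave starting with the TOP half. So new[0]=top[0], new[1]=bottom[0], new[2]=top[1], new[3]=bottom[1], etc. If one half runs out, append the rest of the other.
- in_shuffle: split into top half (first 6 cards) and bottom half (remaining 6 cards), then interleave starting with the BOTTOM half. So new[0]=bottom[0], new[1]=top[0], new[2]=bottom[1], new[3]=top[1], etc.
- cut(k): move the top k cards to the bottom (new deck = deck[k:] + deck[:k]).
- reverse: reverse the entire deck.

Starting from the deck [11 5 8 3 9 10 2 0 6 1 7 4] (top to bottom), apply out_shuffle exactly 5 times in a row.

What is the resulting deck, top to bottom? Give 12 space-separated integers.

Answer: 11 7 1 6 0 2 10 9 3 8 5 4

Derivation:
After op 1 (out_shuffle): [11 2 5 0 8 6 3 1 9 7 10 4]
After op 2 (out_shuffle): [11 3 2 1 5 9 0 7 8 10 6 4]
After op 3 (out_shuffle): [11 0 3 7 2 8 1 10 5 6 9 4]
After op 4 (out_shuffle): [11 1 0 10 3 5 7 6 2 9 8 4]
After op 5 (out_shuffle): [11 7 1 6 0 2 10 9 3 8 5 4]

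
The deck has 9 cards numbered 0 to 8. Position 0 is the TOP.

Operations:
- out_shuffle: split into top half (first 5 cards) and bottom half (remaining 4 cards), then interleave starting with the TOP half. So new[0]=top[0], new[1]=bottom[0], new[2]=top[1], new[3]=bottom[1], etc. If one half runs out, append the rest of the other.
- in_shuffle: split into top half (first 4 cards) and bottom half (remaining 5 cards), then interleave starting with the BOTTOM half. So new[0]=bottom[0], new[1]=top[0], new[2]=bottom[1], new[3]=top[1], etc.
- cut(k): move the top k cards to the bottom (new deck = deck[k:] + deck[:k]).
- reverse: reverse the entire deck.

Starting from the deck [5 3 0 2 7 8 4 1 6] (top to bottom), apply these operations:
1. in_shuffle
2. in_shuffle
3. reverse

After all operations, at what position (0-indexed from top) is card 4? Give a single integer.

Answer: 8

Derivation:
After op 1 (in_shuffle): [7 5 8 3 4 0 1 2 6]
After op 2 (in_shuffle): [4 7 0 5 1 8 2 3 6]
After op 3 (reverse): [6 3 2 8 1 5 0 7 4]
Card 4 is at position 8.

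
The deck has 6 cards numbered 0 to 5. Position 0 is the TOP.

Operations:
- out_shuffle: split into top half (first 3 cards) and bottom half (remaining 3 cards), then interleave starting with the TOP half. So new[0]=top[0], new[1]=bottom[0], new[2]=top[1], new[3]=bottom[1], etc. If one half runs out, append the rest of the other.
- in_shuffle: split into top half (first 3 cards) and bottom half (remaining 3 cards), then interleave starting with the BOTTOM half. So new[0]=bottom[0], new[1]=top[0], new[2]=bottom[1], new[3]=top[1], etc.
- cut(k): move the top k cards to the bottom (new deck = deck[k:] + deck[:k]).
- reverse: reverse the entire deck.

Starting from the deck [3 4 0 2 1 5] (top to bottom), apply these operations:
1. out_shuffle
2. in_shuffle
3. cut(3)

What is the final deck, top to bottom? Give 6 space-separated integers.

Answer: 2 5 4 1 3 0

Derivation:
After op 1 (out_shuffle): [3 2 4 1 0 5]
After op 2 (in_shuffle): [1 3 0 2 5 4]
After op 3 (cut(3)): [2 5 4 1 3 0]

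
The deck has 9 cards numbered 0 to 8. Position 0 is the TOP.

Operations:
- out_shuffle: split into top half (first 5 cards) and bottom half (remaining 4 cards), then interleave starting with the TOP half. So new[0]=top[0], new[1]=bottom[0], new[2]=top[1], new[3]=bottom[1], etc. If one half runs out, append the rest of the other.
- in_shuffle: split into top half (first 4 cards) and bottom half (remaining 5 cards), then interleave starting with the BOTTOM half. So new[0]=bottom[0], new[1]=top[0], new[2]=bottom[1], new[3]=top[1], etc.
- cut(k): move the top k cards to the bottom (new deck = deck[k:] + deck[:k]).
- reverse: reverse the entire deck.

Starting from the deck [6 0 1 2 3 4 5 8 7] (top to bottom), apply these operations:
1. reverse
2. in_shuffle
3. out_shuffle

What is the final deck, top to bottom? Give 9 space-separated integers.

After op 1 (reverse): [7 8 5 4 3 2 1 0 6]
After op 2 (in_shuffle): [3 7 2 8 1 5 0 4 6]
After op 3 (out_shuffle): [3 5 7 0 2 4 8 6 1]

Answer: 3 5 7 0 2 4 8 6 1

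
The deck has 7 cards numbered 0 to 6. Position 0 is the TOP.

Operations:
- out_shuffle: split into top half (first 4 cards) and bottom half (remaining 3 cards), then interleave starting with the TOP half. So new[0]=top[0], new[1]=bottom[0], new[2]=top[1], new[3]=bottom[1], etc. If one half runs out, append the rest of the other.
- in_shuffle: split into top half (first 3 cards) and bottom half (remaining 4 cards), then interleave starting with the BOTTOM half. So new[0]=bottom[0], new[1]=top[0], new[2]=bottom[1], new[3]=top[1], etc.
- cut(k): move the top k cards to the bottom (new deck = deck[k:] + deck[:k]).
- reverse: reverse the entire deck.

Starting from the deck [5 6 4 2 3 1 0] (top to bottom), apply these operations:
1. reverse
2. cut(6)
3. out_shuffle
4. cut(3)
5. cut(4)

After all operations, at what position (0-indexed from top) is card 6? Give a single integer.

After op 1 (reverse): [0 1 3 2 4 6 5]
After op 2 (cut(6)): [5 0 1 3 2 4 6]
After op 3 (out_shuffle): [5 2 0 4 1 6 3]
After op 4 (cut(3)): [4 1 6 3 5 2 0]
After op 5 (cut(4)): [5 2 0 4 1 6 3]
Card 6 is at position 5.

Answer: 5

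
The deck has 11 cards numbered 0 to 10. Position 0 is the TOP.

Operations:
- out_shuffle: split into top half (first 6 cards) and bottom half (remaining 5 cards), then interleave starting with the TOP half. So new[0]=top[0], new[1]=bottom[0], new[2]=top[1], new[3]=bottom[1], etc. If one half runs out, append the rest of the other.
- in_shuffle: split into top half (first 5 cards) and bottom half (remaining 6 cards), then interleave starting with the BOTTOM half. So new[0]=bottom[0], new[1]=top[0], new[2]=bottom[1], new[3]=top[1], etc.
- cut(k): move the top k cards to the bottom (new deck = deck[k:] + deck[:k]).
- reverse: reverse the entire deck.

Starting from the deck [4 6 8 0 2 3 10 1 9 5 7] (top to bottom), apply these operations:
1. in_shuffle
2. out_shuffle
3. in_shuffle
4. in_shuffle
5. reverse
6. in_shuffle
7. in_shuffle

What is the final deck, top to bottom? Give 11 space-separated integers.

After op 1 (in_shuffle): [3 4 10 6 1 8 9 0 5 2 7]
After op 2 (out_shuffle): [3 9 4 0 10 5 6 2 1 7 8]
After op 3 (in_shuffle): [5 3 6 9 2 4 1 0 7 10 8]
After op 4 (in_shuffle): [4 5 1 3 0 6 7 9 10 2 8]
After op 5 (reverse): [8 2 10 9 7 6 0 3 1 5 4]
After op 6 (in_shuffle): [6 8 0 2 3 10 1 9 5 7 4]
After op 7 (in_shuffle): [10 6 1 8 9 0 5 2 7 3 4]

Answer: 10 6 1 8 9 0 5 2 7 3 4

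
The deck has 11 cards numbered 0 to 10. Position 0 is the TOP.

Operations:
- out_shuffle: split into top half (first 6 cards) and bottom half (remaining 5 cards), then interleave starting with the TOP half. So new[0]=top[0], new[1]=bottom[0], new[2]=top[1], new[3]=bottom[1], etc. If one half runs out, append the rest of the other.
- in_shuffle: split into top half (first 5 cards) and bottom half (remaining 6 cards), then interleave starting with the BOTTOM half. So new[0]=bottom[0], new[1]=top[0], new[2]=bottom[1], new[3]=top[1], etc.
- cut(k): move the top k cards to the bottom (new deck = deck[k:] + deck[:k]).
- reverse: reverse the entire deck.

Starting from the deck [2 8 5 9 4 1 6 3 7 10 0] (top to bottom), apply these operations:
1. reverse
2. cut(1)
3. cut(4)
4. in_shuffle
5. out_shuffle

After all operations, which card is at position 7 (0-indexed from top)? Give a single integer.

Answer: 8

Derivation:
After op 1 (reverse): [0 10 7 3 6 1 4 9 5 8 2]
After op 2 (cut(1)): [10 7 3 6 1 4 9 5 8 2 0]
After op 3 (cut(4)): [1 4 9 5 8 2 0 10 7 3 6]
After op 4 (in_shuffle): [2 1 0 4 10 9 7 5 3 8 6]
After op 5 (out_shuffle): [2 7 1 5 0 3 4 8 10 6 9]
Position 7: card 8.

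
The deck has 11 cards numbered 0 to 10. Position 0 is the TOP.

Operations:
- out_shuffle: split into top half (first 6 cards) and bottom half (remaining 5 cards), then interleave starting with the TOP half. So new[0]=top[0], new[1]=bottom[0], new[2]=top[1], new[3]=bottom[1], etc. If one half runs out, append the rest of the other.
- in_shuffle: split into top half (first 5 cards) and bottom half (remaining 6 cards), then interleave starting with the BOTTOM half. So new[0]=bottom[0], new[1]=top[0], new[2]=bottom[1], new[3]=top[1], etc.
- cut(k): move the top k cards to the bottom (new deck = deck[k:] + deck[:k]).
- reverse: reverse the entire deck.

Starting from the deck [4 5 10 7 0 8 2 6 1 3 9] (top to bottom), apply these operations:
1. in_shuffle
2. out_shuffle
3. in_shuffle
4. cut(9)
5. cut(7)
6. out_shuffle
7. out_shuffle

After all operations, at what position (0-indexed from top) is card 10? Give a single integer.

Answer: 9

Derivation:
After op 1 (in_shuffle): [8 4 2 5 6 10 1 7 3 0 9]
After op 2 (out_shuffle): [8 1 4 7 2 3 5 0 6 9 10]
After op 3 (in_shuffle): [3 8 5 1 0 4 6 7 9 2 10]
After op 4 (cut(9)): [2 10 3 8 5 1 0 4 6 7 9]
After op 5 (cut(7)): [4 6 7 9 2 10 3 8 5 1 0]
After op 6 (out_shuffle): [4 3 6 8 7 5 9 1 2 0 10]
After op 7 (out_shuffle): [4 9 3 1 6 2 8 0 7 10 5]
Card 10 is at position 9.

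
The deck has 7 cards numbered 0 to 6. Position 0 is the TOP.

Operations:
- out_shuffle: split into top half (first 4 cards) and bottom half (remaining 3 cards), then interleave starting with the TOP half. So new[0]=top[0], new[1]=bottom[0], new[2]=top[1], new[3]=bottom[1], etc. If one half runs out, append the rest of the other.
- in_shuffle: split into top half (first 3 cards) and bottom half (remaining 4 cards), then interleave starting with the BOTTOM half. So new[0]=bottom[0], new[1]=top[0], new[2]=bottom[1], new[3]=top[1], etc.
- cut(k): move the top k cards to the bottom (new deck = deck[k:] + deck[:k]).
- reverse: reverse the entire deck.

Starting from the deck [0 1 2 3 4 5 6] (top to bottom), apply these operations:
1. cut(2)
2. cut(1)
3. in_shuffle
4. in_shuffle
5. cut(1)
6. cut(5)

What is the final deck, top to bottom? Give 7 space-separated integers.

After op 1 (cut(2)): [2 3 4 5 6 0 1]
After op 2 (cut(1)): [3 4 5 6 0 1 2]
After op 3 (in_shuffle): [6 3 0 4 1 5 2]
After op 4 (in_shuffle): [4 6 1 3 5 0 2]
After op 5 (cut(1)): [6 1 3 5 0 2 4]
After op 6 (cut(5)): [2 4 6 1 3 5 0]

Answer: 2 4 6 1 3 5 0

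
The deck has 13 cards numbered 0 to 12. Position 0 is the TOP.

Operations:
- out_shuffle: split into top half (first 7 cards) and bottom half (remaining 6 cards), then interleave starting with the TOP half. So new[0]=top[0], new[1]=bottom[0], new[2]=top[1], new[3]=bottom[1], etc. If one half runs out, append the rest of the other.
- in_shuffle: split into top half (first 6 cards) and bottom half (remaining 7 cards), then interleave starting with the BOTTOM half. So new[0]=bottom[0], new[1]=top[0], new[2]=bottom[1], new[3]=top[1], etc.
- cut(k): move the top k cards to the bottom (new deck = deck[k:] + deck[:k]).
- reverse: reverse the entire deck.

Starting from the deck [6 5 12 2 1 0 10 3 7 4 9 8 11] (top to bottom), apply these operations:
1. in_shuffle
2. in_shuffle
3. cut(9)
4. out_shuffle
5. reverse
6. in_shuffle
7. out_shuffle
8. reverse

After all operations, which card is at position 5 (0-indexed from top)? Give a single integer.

Answer: 6

Derivation:
After op 1 (in_shuffle): [10 6 3 5 7 12 4 2 9 1 8 0 11]
After op 2 (in_shuffle): [4 10 2 6 9 3 1 5 8 7 0 12 11]
After op 3 (cut(9)): [7 0 12 11 4 10 2 6 9 3 1 5 8]
After op 4 (out_shuffle): [7 6 0 9 12 3 11 1 4 5 10 8 2]
After op 5 (reverse): [2 8 10 5 4 1 11 3 12 9 0 6 7]
After op 6 (in_shuffle): [11 2 3 8 12 10 9 5 0 4 6 1 7]
After op 7 (out_shuffle): [11 5 2 0 3 4 8 6 12 1 10 7 9]
After op 8 (reverse): [9 7 10 1 12 6 8 4 3 0 2 5 11]
Position 5: card 6.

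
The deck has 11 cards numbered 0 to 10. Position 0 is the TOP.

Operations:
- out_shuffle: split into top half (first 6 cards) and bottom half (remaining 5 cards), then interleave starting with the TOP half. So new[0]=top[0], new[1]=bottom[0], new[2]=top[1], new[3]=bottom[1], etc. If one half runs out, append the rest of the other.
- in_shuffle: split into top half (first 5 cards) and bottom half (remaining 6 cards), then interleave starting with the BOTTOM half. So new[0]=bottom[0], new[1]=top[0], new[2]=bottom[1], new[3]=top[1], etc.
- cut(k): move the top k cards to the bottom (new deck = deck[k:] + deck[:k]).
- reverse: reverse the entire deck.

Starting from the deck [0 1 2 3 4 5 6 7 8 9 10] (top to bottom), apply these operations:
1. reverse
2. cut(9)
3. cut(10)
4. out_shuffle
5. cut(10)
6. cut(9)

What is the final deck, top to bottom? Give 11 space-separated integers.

After op 1 (reverse): [10 9 8 7 6 5 4 3 2 1 0]
After op 2 (cut(9)): [1 0 10 9 8 7 6 5 4 3 2]
After op 3 (cut(10)): [2 1 0 10 9 8 7 6 5 4 3]
After op 4 (out_shuffle): [2 7 1 6 0 5 10 4 9 3 8]
After op 5 (cut(10)): [8 2 7 1 6 0 5 10 4 9 3]
After op 6 (cut(9)): [9 3 8 2 7 1 6 0 5 10 4]

Answer: 9 3 8 2 7 1 6 0 5 10 4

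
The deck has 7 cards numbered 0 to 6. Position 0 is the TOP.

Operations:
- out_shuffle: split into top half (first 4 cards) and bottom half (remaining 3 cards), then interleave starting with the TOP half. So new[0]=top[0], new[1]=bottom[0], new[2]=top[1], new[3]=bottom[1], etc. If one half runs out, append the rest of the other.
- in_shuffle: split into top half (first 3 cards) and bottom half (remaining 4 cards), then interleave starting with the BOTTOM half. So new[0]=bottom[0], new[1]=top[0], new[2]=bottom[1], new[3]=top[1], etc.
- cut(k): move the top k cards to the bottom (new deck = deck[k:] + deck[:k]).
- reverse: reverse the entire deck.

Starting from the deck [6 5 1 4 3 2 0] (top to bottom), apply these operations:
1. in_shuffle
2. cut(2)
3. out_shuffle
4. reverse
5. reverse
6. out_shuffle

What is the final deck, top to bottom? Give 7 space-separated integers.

After op 1 (in_shuffle): [4 6 3 5 2 1 0]
After op 2 (cut(2)): [3 5 2 1 0 4 6]
After op 3 (out_shuffle): [3 0 5 4 2 6 1]
After op 4 (reverse): [1 6 2 4 5 0 3]
After op 5 (reverse): [3 0 5 4 2 6 1]
After op 6 (out_shuffle): [3 2 0 6 5 1 4]

Answer: 3 2 0 6 5 1 4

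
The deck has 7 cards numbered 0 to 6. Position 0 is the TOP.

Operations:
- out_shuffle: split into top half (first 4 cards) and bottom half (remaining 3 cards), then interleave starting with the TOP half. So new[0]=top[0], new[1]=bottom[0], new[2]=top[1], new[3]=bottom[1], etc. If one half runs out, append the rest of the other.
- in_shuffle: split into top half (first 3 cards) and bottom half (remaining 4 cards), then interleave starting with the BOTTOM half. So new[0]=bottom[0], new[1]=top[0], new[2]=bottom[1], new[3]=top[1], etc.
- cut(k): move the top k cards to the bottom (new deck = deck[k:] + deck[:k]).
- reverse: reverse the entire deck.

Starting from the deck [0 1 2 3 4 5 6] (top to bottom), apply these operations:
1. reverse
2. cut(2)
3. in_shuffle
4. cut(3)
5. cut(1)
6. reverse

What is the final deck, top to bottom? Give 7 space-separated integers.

After op 1 (reverse): [6 5 4 3 2 1 0]
After op 2 (cut(2)): [4 3 2 1 0 6 5]
After op 3 (in_shuffle): [1 4 0 3 6 2 5]
After op 4 (cut(3)): [3 6 2 5 1 4 0]
After op 5 (cut(1)): [6 2 5 1 4 0 3]
After op 6 (reverse): [3 0 4 1 5 2 6]

Answer: 3 0 4 1 5 2 6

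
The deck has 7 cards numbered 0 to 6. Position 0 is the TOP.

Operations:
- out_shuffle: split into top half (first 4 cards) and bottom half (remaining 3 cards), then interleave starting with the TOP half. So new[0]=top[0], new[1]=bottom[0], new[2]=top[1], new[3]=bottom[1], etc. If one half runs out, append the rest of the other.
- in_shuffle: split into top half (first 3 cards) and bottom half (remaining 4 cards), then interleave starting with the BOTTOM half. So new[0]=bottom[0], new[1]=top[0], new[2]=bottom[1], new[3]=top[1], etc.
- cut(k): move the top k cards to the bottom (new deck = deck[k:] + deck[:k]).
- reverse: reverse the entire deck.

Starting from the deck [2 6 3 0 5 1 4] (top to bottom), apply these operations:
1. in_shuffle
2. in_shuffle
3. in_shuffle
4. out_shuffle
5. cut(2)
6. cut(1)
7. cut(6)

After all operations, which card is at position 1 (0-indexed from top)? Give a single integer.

After op 1 (in_shuffle): [0 2 5 6 1 3 4]
After op 2 (in_shuffle): [6 0 1 2 3 5 4]
After op 3 (in_shuffle): [2 6 3 0 5 1 4]
After op 4 (out_shuffle): [2 5 6 1 3 4 0]
After op 5 (cut(2)): [6 1 3 4 0 2 5]
After op 6 (cut(1)): [1 3 4 0 2 5 6]
After op 7 (cut(6)): [6 1 3 4 0 2 5]
Position 1: card 1.

Answer: 1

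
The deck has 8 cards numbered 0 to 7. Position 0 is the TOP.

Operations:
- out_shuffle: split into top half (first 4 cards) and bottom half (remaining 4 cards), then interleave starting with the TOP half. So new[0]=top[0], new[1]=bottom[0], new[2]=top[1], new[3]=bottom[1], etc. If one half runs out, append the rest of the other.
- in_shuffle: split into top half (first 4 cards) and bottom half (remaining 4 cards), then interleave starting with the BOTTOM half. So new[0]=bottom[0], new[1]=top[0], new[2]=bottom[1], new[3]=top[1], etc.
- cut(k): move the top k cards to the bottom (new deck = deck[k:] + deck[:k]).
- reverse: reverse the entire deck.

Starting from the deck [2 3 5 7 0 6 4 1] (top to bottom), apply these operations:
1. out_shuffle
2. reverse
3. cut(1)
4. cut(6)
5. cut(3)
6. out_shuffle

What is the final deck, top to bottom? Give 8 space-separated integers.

Answer: 4 0 5 2 6 1 3 7

Derivation:
After op 1 (out_shuffle): [2 0 3 6 5 4 7 1]
After op 2 (reverse): [1 7 4 5 6 3 0 2]
After op 3 (cut(1)): [7 4 5 6 3 0 2 1]
After op 4 (cut(6)): [2 1 7 4 5 6 3 0]
After op 5 (cut(3)): [4 5 6 3 0 2 1 7]
After op 6 (out_shuffle): [4 0 5 2 6 1 3 7]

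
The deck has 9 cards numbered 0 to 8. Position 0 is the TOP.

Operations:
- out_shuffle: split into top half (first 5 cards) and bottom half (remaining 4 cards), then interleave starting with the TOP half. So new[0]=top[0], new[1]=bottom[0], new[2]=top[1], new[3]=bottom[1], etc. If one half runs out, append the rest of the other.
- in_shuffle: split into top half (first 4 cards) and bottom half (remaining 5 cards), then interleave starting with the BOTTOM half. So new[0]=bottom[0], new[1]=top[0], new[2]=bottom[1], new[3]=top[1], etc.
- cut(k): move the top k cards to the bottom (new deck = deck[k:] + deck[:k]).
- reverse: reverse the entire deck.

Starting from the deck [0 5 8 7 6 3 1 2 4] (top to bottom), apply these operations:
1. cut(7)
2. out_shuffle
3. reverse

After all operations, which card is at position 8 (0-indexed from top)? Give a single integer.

Answer: 2

Derivation:
After op 1 (cut(7)): [2 4 0 5 8 7 6 3 1]
After op 2 (out_shuffle): [2 7 4 6 0 3 5 1 8]
After op 3 (reverse): [8 1 5 3 0 6 4 7 2]
Position 8: card 2.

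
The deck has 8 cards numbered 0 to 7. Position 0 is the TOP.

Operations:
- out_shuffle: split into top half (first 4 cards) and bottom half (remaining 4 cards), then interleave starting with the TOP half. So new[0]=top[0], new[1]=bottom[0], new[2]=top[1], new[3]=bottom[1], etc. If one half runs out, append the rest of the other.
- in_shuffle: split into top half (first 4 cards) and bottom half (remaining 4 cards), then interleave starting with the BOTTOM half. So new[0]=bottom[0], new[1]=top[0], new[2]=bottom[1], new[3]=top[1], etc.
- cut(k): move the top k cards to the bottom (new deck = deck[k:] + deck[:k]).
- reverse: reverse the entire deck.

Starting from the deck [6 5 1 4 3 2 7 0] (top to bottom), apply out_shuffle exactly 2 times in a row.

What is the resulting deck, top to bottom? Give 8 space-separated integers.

Answer: 6 1 3 7 5 4 2 0

Derivation:
After op 1 (out_shuffle): [6 3 5 2 1 7 4 0]
After op 2 (out_shuffle): [6 1 3 7 5 4 2 0]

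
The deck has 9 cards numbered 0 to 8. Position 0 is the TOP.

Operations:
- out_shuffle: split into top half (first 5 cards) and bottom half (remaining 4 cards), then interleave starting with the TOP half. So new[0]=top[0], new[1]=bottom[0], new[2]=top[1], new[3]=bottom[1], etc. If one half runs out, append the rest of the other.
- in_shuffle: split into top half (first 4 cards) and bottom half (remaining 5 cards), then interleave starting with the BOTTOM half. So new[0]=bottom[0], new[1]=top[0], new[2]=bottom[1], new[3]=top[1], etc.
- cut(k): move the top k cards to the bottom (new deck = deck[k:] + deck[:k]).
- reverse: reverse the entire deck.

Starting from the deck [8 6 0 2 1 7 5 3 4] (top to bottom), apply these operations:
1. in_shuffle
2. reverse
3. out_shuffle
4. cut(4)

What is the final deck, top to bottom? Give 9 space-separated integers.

Answer: 3 8 0 1 5 4 6 2 7

Derivation:
After op 1 (in_shuffle): [1 8 7 6 5 0 3 2 4]
After op 2 (reverse): [4 2 3 0 5 6 7 8 1]
After op 3 (out_shuffle): [4 6 2 7 3 8 0 1 5]
After op 4 (cut(4)): [3 8 0 1 5 4 6 2 7]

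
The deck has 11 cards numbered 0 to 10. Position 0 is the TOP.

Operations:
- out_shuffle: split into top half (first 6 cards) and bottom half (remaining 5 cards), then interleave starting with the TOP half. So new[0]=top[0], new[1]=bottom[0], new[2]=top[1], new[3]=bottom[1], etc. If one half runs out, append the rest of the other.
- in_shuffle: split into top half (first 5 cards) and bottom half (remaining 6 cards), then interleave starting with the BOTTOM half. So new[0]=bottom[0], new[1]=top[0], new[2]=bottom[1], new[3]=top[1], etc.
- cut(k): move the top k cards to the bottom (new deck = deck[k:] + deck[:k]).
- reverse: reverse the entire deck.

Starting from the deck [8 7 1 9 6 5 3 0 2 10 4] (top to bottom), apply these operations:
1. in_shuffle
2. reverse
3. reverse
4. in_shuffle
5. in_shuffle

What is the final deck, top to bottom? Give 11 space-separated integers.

After op 1 (in_shuffle): [5 8 3 7 0 1 2 9 10 6 4]
After op 2 (reverse): [4 6 10 9 2 1 0 7 3 8 5]
After op 3 (reverse): [5 8 3 7 0 1 2 9 10 6 4]
After op 4 (in_shuffle): [1 5 2 8 9 3 10 7 6 0 4]
After op 5 (in_shuffle): [3 1 10 5 7 2 6 8 0 9 4]

Answer: 3 1 10 5 7 2 6 8 0 9 4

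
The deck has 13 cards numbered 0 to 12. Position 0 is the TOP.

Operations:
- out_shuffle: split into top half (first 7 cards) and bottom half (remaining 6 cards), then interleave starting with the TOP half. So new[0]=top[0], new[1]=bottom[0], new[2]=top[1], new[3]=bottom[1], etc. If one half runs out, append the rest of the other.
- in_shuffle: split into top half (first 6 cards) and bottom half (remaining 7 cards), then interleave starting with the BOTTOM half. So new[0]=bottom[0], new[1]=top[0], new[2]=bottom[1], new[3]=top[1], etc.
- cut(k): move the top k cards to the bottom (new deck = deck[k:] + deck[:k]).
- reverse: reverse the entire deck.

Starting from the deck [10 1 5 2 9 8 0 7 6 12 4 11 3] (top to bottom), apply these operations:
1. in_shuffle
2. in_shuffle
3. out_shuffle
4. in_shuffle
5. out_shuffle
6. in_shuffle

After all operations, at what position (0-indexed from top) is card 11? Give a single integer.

After op 1 (in_shuffle): [0 10 7 1 6 5 12 2 4 9 11 8 3]
After op 2 (in_shuffle): [12 0 2 10 4 7 9 1 11 6 8 5 3]
After op 3 (out_shuffle): [12 1 0 11 2 6 10 8 4 5 7 3 9]
After op 4 (in_shuffle): [10 12 8 1 4 0 5 11 7 2 3 6 9]
After op 5 (out_shuffle): [10 11 12 7 8 2 1 3 4 6 0 9 5]
After op 6 (in_shuffle): [1 10 3 11 4 12 6 7 0 8 9 2 5]
Card 11 is at position 3.

Answer: 3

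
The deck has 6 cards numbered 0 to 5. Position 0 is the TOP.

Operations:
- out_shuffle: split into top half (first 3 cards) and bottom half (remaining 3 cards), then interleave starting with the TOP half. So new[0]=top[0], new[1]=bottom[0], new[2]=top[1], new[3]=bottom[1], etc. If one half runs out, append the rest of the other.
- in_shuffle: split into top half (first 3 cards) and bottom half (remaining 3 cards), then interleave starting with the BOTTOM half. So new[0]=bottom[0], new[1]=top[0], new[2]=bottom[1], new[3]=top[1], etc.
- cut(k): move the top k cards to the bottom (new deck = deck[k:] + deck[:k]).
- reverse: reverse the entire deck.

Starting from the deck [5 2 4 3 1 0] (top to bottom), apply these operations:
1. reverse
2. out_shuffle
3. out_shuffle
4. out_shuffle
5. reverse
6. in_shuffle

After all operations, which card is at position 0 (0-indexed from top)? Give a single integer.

After op 1 (reverse): [0 1 3 4 2 5]
After op 2 (out_shuffle): [0 4 1 2 3 5]
After op 3 (out_shuffle): [0 2 4 3 1 5]
After op 4 (out_shuffle): [0 3 2 1 4 5]
After op 5 (reverse): [5 4 1 2 3 0]
After op 6 (in_shuffle): [2 5 3 4 0 1]
Position 0: card 2.

Answer: 2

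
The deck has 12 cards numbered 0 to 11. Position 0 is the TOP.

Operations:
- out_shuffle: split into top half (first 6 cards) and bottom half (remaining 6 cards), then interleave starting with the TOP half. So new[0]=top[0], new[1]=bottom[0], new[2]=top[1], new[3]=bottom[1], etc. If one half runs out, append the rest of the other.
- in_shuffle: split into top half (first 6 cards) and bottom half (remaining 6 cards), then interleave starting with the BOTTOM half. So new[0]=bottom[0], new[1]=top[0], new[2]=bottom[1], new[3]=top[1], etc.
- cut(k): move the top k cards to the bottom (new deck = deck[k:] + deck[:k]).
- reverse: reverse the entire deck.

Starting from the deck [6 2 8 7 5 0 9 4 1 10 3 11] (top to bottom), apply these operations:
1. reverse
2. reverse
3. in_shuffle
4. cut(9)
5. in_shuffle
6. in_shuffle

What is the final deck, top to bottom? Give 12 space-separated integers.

Answer: 10 2 9 5 7 1 6 11 3 8 4 0

Derivation:
After op 1 (reverse): [11 3 10 1 4 9 0 5 7 8 2 6]
After op 2 (reverse): [6 2 8 7 5 0 9 4 1 10 3 11]
After op 3 (in_shuffle): [9 6 4 2 1 8 10 7 3 5 11 0]
After op 4 (cut(9)): [5 11 0 9 6 4 2 1 8 10 7 3]
After op 5 (in_shuffle): [2 5 1 11 8 0 10 9 7 6 3 4]
After op 6 (in_shuffle): [10 2 9 5 7 1 6 11 3 8 4 0]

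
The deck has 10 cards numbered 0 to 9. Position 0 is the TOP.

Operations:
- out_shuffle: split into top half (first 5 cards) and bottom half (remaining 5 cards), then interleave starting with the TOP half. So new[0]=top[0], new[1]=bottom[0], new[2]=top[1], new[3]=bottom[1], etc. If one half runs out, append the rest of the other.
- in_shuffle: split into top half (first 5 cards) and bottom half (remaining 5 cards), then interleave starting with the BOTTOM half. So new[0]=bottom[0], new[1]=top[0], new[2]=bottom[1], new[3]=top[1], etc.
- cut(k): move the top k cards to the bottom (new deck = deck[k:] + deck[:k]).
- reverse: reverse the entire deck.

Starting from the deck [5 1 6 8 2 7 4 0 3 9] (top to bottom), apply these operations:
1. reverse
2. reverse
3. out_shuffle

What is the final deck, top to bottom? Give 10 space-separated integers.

Answer: 5 7 1 4 6 0 8 3 2 9

Derivation:
After op 1 (reverse): [9 3 0 4 7 2 8 6 1 5]
After op 2 (reverse): [5 1 6 8 2 7 4 0 3 9]
After op 3 (out_shuffle): [5 7 1 4 6 0 8 3 2 9]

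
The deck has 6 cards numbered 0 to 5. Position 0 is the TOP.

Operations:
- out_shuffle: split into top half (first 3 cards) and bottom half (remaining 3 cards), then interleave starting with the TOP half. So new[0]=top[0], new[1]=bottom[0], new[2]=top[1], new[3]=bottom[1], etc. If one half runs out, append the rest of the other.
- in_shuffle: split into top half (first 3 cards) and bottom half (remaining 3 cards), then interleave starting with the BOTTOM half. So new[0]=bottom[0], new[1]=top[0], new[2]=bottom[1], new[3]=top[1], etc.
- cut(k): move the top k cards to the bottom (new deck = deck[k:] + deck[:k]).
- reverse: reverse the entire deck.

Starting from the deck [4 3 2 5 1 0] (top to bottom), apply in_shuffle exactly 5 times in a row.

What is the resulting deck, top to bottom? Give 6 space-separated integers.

After op 1 (in_shuffle): [5 4 1 3 0 2]
After op 2 (in_shuffle): [3 5 0 4 2 1]
After op 3 (in_shuffle): [4 3 2 5 1 0]
After op 4 (in_shuffle): [5 4 1 3 0 2]
After op 5 (in_shuffle): [3 5 0 4 2 1]

Answer: 3 5 0 4 2 1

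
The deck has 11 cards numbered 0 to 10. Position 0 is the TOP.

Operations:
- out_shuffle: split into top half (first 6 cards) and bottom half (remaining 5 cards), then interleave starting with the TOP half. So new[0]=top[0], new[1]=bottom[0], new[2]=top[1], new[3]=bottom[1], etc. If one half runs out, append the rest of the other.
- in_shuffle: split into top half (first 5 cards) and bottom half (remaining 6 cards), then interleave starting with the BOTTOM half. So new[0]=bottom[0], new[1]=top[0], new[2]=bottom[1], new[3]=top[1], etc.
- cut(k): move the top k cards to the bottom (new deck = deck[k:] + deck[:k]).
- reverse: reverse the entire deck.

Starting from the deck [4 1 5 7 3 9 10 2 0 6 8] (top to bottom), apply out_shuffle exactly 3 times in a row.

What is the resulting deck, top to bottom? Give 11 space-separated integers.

After op 1 (out_shuffle): [4 10 1 2 5 0 7 6 3 8 9]
After op 2 (out_shuffle): [4 7 10 6 1 3 2 8 5 9 0]
After op 3 (out_shuffle): [4 2 7 8 10 5 6 9 1 0 3]

Answer: 4 2 7 8 10 5 6 9 1 0 3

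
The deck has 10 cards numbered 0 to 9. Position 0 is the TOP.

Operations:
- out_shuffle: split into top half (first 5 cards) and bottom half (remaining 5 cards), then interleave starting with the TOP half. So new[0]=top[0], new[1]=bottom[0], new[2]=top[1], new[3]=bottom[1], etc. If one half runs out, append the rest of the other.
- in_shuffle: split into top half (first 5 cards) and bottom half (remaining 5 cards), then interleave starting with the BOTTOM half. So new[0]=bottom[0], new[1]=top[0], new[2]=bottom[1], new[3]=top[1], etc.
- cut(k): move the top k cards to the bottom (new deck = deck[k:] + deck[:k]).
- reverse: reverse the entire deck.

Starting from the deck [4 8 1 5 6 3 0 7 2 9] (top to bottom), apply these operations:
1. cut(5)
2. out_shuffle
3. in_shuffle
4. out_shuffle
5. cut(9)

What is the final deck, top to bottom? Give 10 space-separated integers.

Answer: 7 1 0 3 9 2 8 4 6 5

Derivation:
After op 1 (cut(5)): [3 0 7 2 9 4 8 1 5 6]
After op 2 (out_shuffle): [3 4 0 8 7 1 2 5 9 6]
After op 3 (in_shuffle): [1 3 2 4 5 0 9 8 6 7]
After op 4 (out_shuffle): [1 0 3 9 2 8 4 6 5 7]
After op 5 (cut(9)): [7 1 0 3 9 2 8 4 6 5]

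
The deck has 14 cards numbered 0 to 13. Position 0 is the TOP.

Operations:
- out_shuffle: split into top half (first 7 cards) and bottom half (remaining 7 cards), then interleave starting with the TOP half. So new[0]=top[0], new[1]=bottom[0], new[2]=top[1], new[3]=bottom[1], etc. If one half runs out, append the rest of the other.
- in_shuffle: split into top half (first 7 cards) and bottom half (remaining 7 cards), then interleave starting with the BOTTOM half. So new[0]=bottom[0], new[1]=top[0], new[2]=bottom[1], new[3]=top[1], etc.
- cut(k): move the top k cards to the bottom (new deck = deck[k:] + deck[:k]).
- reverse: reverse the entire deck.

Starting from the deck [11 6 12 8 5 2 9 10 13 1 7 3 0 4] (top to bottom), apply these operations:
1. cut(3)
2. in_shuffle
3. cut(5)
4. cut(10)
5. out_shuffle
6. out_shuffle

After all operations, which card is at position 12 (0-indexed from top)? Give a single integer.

Answer: 0

Derivation:
After op 1 (cut(3)): [8 5 2 9 10 13 1 7 3 0 4 11 6 12]
After op 2 (in_shuffle): [7 8 3 5 0 2 4 9 11 10 6 13 12 1]
After op 3 (cut(5)): [2 4 9 11 10 6 13 12 1 7 8 3 5 0]
After op 4 (cut(10)): [8 3 5 0 2 4 9 11 10 6 13 12 1 7]
After op 5 (out_shuffle): [8 11 3 10 5 6 0 13 2 12 4 1 9 7]
After op 6 (out_shuffle): [8 13 11 2 3 12 10 4 5 1 6 9 0 7]
Position 12: card 0.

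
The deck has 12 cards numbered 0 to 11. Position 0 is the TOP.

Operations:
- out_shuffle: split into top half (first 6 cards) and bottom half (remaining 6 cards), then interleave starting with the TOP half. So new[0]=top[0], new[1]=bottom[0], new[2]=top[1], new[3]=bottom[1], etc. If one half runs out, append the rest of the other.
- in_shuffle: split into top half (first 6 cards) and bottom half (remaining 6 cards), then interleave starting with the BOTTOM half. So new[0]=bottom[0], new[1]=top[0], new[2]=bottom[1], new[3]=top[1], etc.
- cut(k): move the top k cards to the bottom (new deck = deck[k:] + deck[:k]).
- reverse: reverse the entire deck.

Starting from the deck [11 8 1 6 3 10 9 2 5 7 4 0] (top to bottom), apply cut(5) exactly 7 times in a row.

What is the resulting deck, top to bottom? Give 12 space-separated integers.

After op 1 (cut(5)): [10 9 2 5 7 4 0 11 8 1 6 3]
After op 2 (cut(5)): [4 0 11 8 1 6 3 10 9 2 5 7]
After op 3 (cut(5)): [6 3 10 9 2 5 7 4 0 11 8 1]
After op 4 (cut(5)): [5 7 4 0 11 8 1 6 3 10 9 2]
After op 5 (cut(5)): [8 1 6 3 10 9 2 5 7 4 0 11]
After op 6 (cut(5)): [9 2 5 7 4 0 11 8 1 6 3 10]
After op 7 (cut(5)): [0 11 8 1 6 3 10 9 2 5 7 4]

Answer: 0 11 8 1 6 3 10 9 2 5 7 4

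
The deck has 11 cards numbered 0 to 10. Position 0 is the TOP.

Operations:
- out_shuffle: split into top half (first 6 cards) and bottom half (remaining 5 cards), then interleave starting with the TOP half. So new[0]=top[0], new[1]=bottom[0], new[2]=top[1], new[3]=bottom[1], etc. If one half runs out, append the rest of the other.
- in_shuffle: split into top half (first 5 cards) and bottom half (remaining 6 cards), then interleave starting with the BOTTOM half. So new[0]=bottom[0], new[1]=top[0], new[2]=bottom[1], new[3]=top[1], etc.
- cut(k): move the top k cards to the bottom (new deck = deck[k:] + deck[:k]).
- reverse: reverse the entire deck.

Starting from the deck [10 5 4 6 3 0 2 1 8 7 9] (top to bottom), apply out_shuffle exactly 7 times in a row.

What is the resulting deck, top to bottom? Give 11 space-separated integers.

Answer: 10 8 0 4 9 1 3 5 7 2 6

Derivation:
After op 1 (out_shuffle): [10 2 5 1 4 8 6 7 3 9 0]
After op 2 (out_shuffle): [10 6 2 7 5 3 1 9 4 0 8]
After op 3 (out_shuffle): [10 1 6 9 2 4 7 0 5 8 3]
After op 4 (out_shuffle): [10 7 1 0 6 5 9 8 2 3 4]
After op 5 (out_shuffle): [10 9 7 8 1 2 0 3 6 4 5]
After op 6 (out_shuffle): [10 0 9 3 7 6 8 4 1 5 2]
After op 7 (out_shuffle): [10 8 0 4 9 1 3 5 7 2 6]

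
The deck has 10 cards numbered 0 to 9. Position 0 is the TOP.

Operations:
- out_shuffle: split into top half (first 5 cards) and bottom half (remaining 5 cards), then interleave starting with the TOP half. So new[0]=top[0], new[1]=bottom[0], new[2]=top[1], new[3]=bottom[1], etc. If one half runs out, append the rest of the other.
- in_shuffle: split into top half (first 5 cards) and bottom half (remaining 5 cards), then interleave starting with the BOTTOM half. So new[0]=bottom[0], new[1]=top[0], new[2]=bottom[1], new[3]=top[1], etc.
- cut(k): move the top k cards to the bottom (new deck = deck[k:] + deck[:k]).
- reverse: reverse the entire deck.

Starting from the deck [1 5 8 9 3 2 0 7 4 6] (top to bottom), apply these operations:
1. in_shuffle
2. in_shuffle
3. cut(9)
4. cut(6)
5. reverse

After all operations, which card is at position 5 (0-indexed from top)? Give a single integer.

Answer: 7

Derivation:
After op 1 (in_shuffle): [2 1 0 5 7 8 4 9 6 3]
After op 2 (in_shuffle): [8 2 4 1 9 0 6 5 3 7]
After op 3 (cut(9)): [7 8 2 4 1 9 0 6 5 3]
After op 4 (cut(6)): [0 6 5 3 7 8 2 4 1 9]
After op 5 (reverse): [9 1 4 2 8 7 3 5 6 0]
Position 5: card 7.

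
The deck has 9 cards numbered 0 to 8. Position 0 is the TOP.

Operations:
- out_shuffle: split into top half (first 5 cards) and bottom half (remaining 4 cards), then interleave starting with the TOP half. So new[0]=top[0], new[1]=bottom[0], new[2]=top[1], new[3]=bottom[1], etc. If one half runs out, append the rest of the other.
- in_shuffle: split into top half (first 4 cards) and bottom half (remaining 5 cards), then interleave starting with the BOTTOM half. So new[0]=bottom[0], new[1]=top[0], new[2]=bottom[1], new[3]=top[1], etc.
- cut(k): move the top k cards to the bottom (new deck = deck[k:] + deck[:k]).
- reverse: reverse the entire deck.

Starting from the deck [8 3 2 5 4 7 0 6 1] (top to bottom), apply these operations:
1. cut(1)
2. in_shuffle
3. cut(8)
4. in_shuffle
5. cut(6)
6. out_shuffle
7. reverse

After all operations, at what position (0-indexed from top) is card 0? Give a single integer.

After op 1 (cut(1)): [3 2 5 4 7 0 6 1 8]
After op 2 (in_shuffle): [7 3 0 2 6 5 1 4 8]
After op 3 (cut(8)): [8 7 3 0 2 6 5 1 4]
After op 4 (in_shuffle): [2 8 6 7 5 3 1 0 4]
After op 5 (cut(6)): [1 0 4 2 8 6 7 5 3]
After op 6 (out_shuffle): [1 6 0 7 4 5 2 3 8]
After op 7 (reverse): [8 3 2 5 4 7 0 6 1]
Card 0 is at position 6.

Answer: 6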